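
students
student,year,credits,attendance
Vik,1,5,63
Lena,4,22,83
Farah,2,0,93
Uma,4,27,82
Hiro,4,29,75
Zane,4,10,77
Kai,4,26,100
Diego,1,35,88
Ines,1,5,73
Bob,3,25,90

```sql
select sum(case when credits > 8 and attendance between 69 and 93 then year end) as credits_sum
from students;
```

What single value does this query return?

20

student=Vik: ✗
student=Lena: ✓ → 4
student=Farah: ✗
student=Uma: ✓ → 4
student=Hiro: ✓ → 4
student=Zane: ✓ → 4
student=Kai: ✗
student=Diego: ✓ → 1
student=Ines: ✗
student=Bob: ✓ → 3
credits_sum = 4 + 4 + 4 + 4 + 1 + 3 = 20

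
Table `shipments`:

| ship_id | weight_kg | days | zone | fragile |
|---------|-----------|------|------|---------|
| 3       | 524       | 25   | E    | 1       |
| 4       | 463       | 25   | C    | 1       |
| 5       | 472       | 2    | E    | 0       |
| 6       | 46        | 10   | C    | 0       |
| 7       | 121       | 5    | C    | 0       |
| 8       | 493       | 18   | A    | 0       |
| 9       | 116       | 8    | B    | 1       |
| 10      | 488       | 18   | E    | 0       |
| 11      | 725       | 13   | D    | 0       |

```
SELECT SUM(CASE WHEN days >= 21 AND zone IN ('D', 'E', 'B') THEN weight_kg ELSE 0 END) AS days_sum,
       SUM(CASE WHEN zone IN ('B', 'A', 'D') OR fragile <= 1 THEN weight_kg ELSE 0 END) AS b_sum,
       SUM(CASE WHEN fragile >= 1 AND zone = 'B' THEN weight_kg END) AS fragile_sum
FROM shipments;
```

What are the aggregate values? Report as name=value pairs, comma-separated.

[days_sum: days >= 21 AND zone IN ('D', 'E', 'B')]
ship_id=3: ✓ → 524
ship_id=4: ✗
ship_id=5: ✗
ship_id=6: ✗
ship_id=7: ✗
ship_id=8: ✗
ship_id=9: ✗
ship_id=10: ✗
ship_id=11: ✗
days_sum = 524
—
[b_sum: zone IN ('B', 'A', 'D') OR fragile <= 1]
ship_id=3: ✓ → 524
ship_id=4: ✓ → 463
ship_id=5: ✓ → 472
ship_id=6: ✓ → 46
ship_id=7: ✓ → 121
ship_id=8: ✓ → 493
ship_id=9: ✓ → 116
ship_id=10: ✓ → 488
ship_id=11: ✓ → 725
b_sum = 524 + 463 + 472 + 46 + 121 + 493 + 116 + 488 + 725 = 3448
—
[fragile_sum: fragile >= 1 AND zone = 'B']
ship_id=3: ✗
ship_id=4: ✗
ship_id=5: ✗
ship_id=6: ✗
ship_id=7: ✗
ship_id=8: ✗
ship_id=9: ✓ → 116
ship_id=10: ✗
ship_id=11: ✗
fragile_sum = 116

days_sum=524, b_sum=3448, fragile_sum=116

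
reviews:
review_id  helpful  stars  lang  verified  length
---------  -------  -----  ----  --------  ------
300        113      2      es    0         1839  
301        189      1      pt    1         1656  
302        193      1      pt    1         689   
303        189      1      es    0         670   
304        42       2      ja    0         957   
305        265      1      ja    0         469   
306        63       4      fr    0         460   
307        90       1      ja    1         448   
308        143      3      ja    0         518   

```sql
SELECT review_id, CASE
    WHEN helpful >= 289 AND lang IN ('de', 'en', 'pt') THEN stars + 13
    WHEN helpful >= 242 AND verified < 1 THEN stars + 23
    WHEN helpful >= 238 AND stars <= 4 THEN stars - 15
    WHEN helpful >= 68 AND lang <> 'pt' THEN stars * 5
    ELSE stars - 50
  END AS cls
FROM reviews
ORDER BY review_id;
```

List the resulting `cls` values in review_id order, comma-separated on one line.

10, -49, -49, 5, -48, 24, -46, 5, 15

review_id=300: helpful >= 68 AND lang <> 'pt' → 10
review_id=301: ELSE → -49
review_id=302: ELSE → -49
review_id=303: helpful >= 68 AND lang <> 'pt' → 5
review_id=304: ELSE → -48
review_id=305: helpful >= 242 AND verified < 1 → 24
review_id=306: ELSE → -46
review_id=307: helpful >= 68 AND lang <> 'pt' → 5
review_id=308: helpful >= 68 AND lang <> 'pt' → 15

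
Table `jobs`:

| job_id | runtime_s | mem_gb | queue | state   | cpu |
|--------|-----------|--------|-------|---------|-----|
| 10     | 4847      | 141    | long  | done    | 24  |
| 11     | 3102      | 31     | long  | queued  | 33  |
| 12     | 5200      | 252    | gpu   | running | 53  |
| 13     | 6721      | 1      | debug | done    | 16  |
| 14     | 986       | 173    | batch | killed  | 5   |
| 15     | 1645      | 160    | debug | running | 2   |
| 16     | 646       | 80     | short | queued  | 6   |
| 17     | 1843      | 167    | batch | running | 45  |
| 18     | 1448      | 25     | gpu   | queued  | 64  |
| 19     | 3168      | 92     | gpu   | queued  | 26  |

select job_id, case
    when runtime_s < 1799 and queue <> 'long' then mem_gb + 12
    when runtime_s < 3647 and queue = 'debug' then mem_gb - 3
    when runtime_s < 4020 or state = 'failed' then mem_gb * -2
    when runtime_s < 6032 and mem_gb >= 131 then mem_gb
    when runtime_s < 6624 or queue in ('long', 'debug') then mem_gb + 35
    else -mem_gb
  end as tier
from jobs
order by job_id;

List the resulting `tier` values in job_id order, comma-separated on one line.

job_id=10: runtime_s < 6032 and mem_gb >= 131 → 141
job_id=11: runtime_s < 4020 or state = 'failed' → -62
job_id=12: runtime_s < 6032 and mem_gb >= 131 → 252
job_id=13: runtime_s < 6624 or queue in ('long', 'debug') → 36
job_id=14: runtime_s < 1799 and queue <> 'long' → 185
job_id=15: runtime_s < 1799 and queue <> 'long' → 172
job_id=16: runtime_s < 1799 and queue <> 'long' → 92
job_id=17: runtime_s < 4020 or state = 'failed' → -334
job_id=18: runtime_s < 1799 and queue <> 'long' → 37
job_id=19: runtime_s < 4020 or state = 'failed' → -184

141, -62, 252, 36, 185, 172, 92, -334, 37, -184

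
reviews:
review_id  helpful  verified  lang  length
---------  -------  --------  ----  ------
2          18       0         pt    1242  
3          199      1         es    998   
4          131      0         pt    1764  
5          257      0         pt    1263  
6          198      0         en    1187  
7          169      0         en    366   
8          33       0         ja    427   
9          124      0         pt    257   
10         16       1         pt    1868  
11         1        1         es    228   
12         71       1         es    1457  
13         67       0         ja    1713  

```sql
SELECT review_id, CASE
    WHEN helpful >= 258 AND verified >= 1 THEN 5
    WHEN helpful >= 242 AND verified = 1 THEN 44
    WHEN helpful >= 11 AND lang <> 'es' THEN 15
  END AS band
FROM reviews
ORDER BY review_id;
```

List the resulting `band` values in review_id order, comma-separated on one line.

review_id=2: helpful >= 11 AND lang <> 'es' → 15
review_id=3: (no match → NULL) → NULL
review_id=4: helpful >= 11 AND lang <> 'es' → 15
review_id=5: helpful >= 11 AND lang <> 'es' → 15
review_id=6: helpful >= 11 AND lang <> 'es' → 15
review_id=7: helpful >= 11 AND lang <> 'es' → 15
review_id=8: helpful >= 11 AND lang <> 'es' → 15
review_id=9: helpful >= 11 AND lang <> 'es' → 15
review_id=10: helpful >= 11 AND lang <> 'es' → 15
review_id=11: (no match → NULL) → NULL
review_id=12: (no match → NULL) → NULL
review_id=13: helpful >= 11 AND lang <> 'es' → 15

15, NULL, 15, 15, 15, 15, 15, 15, 15, NULL, NULL, 15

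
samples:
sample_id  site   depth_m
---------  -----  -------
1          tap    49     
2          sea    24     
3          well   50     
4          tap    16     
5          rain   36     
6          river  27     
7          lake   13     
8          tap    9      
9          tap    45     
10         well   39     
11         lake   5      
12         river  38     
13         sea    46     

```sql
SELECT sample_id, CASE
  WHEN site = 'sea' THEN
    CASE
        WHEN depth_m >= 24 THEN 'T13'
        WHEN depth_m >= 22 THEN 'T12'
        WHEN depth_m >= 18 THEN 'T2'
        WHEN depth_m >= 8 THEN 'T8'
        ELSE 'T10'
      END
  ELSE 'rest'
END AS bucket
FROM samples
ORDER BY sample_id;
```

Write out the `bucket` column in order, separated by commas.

sample_id=1: site='tap' → outer ELSE → rest
sample_id=2: site='sea' → inner[depth_m >= 24] → T13
sample_id=3: site='well' → outer ELSE → rest
sample_id=4: site='tap' → outer ELSE → rest
sample_id=5: site='rain' → outer ELSE → rest
sample_id=6: site='river' → outer ELSE → rest
sample_id=7: site='lake' → outer ELSE → rest
sample_id=8: site='tap' → outer ELSE → rest
sample_id=9: site='tap' → outer ELSE → rest
sample_id=10: site='well' → outer ELSE → rest
sample_id=11: site='lake' → outer ELSE → rest
sample_id=12: site='river' → outer ELSE → rest
sample_id=13: site='sea' → inner[depth_m >= 24] → T13

rest, T13, rest, rest, rest, rest, rest, rest, rest, rest, rest, rest, T13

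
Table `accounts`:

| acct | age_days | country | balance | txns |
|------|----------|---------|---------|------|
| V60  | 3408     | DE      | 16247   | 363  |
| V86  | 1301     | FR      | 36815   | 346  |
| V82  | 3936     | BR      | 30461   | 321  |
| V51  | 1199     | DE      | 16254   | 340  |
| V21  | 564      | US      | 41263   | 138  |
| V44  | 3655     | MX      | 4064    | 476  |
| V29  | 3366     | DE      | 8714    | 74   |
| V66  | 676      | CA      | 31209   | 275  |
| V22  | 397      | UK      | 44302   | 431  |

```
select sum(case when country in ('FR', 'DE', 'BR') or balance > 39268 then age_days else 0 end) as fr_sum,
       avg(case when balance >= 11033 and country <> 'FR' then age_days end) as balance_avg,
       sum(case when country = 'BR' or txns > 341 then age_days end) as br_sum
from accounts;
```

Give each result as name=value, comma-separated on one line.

[fr_sum: country in ('FR', 'DE', 'BR') or balance > 39268]
acct=V60: ✓ → 3408
acct=V86: ✓ → 1301
acct=V82: ✓ → 3936
acct=V51: ✓ → 1199
acct=V21: ✓ → 564
acct=V44: ✗
acct=V29: ✓ → 3366
acct=V66: ✗
acct=V22: ✓ → 397
fr_sum = 3408 + 1301 + 3936 + 1199 + 564 + 3366 + 397 = 14171
—
[balance_avg: balance >= 11033 and country <> 'FR']
acct=V60: ✓ → 3408
acct=V86: ✗
acct=V82: ✓ → 3936
acct=V51: ✓ → 1199
acct=V21: ✓ → 564
acct=V44: ✗
acct=V29: ✗
acct=V66: ✓ → 676
acct=V22: ✓ → 397
balance_avg = (3408 + 3936 + 1199 + 564 + 676 + 397) / 6 = 1696.6666666667
—
[br_sum: country = 'BR' or txns > 341]
acct=V60: ✓ → 3408
acct=V86: ✓ → 1301
acct=V82: ✓ → 3936
acct=V51: ✗
acct=V21: ✗
acct=V44: ✓ → 3655
acct=V29: ✗
acct=V66: ✗
acct=V22: ✓ → 397
br_sum = 3408 + 1301 + 3936 + 3655 + 397 = 12697

fr_sum=14171, balance_avg=1696.6666666667, br_sum=12697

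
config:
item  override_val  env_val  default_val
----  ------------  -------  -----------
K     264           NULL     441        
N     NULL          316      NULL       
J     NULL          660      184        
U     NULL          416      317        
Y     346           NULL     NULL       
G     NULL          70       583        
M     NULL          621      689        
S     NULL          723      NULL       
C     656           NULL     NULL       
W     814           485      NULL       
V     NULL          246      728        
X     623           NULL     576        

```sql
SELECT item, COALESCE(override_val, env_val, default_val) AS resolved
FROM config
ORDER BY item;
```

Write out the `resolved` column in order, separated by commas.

656, 70, 660, 264, 621, 316, 723, 416, 246, 814, 623, 346

item=C: override_val=656 → 656
item=G: override_val=NULL, env_val=70 → 70
item=J: override_val=NULL, env_val=660 → 660
item=K: override_val=264 → 264
item=M: override_val=NULL, env_val=621 → 621
item=N: override_val=NULL, env_val=316 → 316
item=S: override_val=NULL, env_val=723 → 723
item=U: override_val=NULL, env_val=416 → 416
item=V: override_val=NULL, env_val=246 → 246
item=W: override_val=814 → 814
item=X: override_val=623 → 623
item=Y: override_val=346 → 346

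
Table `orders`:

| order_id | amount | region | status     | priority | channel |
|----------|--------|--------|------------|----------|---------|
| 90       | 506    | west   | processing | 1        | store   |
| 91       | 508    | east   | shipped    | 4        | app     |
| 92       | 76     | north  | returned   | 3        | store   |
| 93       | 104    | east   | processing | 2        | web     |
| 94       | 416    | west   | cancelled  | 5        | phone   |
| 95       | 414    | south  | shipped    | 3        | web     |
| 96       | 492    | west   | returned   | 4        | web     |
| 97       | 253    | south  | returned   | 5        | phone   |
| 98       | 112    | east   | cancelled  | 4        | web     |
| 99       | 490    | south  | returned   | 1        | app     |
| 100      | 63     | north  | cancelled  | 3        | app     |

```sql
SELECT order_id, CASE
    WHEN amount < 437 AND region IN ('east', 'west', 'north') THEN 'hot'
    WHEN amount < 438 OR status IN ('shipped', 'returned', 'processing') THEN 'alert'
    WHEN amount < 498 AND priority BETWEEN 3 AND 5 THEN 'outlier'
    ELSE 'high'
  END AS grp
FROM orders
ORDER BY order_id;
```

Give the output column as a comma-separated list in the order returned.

order_id=90: amount < 438 OR status IN ('shipped', 'returned', 'processing') → alert
order_id=91: amount < 438 OR status IN ('shipped', 'returned', 'processing') → alert
order_id=92: amount < 437 AND region IN ('east', 'west', 'north') → hot
order_id=93: amount < 437 AND region IN ('east', 'west', 'north') → hot
order_id=94: amount < 437 AND region IN ('east', 'west', 'north') → hot
order_id=95: amount < 438 OR status IN ('shipped', 'returned', 'processing') → alert
order_id=96: amount < 438 OR status IN ('shipped', 'returned', 'processing') → alert
order_id=97: amount < 438 OR status IN ('shipped', 'returned', 'processing') → alert
order_id=98: amount < 437 AND region IN ('east', 'west', 'north') → hot
order_id=99: amount < 438 OR status IN ('shipped', 'returned', 'processing') → alert
order_id=100: amount < 437 AND region IN ('east', 'west', 'north') → hot

alert, alert, hot, hot, hot, alert, alert, alert, hot, alert, hot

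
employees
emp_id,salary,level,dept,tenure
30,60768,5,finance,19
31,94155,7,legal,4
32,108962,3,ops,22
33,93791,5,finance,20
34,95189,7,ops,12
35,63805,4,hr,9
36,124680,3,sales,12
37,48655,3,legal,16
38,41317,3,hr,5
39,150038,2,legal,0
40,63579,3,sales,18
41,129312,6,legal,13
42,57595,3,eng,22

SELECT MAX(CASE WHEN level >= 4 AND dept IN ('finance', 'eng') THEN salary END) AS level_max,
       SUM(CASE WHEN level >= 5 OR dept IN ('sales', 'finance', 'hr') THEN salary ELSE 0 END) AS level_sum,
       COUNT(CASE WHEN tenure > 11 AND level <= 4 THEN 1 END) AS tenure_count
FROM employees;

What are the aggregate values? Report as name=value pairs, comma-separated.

level_max=93791, level_sum=766596, tenure_count=5

[level_max: level >= 4 AND dept IN ('finance', 'eng')]
emp_id=30: ✓ → 60768
emp_id=31: ✗
emp_id=32: ✗
emp_id=33: ✓ → 93791
emp_id=34: ✗
emp_id=35: ✗
emp_id=36: ✗
emp_id=37: ✗
emp_id=38: ✗
emp_id=39: ✗
emp_id=40: ✗
emp_id=41: ✗
emp_id=42: ✗
level_max = MAX(60768, 93791) = 93791
—
[level_sum: level >= 5 OR dept IN ('sales', 'finance', 'hr')]
emp_id=30: ✓ → 60768
emp_id=31: ✓ → 94155
emp_id=32: ✗
emp_id=33: ✓ → 93791
emp_id=34: ✓ → 95189
emp_id=35: ✓ → 63805
emp_id=36: ✓ → 124680
emp_id=37: ✗
emp_id=38: ✓ → 41317
emp_id=39: ✗
emp_id=40: ✓ → 63579
emp_id=41: ✓ → 129312
emp_id=42: ✗
level_sum = 60768 + 94155 + 93791 + 95189 + 63805 + 124680 + 41317 + 63579 + 129312 = 766596
—
[tenure_count: tenure > 11 AND level <= 4]
emp_id=30: ✗
emp_id=31: ✗
emp_id=32: ✓ → 1
emp_id=33: ✗
emp_id=34: ✗
emp_id=35: ✗
emp_id=36: ✓ → 1
emp_id=37: ✓ → 1
emp_id=38: ✗
emp_id=39: ✗
emp_id=40: ✓ → 1
emp_id=41: ✗
emp_id=42: ✓ → 1
tenure_count = COUNT(1, 1, 1, 1, 1) = 5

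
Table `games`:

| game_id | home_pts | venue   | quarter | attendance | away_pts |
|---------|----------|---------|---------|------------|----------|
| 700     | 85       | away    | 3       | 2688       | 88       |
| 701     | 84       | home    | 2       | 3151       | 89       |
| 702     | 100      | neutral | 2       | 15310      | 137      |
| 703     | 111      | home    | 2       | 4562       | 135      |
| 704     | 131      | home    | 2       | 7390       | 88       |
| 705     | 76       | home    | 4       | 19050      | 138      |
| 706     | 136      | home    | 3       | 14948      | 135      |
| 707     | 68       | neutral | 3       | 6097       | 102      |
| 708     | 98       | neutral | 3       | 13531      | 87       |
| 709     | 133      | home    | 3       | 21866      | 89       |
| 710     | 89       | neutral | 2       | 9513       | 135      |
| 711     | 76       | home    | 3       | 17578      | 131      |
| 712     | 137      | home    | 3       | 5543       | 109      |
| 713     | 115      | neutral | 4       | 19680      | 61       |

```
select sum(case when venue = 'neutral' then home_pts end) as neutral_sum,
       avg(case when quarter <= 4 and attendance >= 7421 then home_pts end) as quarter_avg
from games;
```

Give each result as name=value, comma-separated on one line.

neutral_sum=470, quarter_avg=102.875

[neutral_sum: venue = 'neutral']
game_id=700: ✗
game_id=701: ✗
game_id=702: ✓ → 100
game_id=703: ✗
game_id=704: ✗
game_id=705: ✗
game_id=706: ✗
game_id=707: ✓ → 68
game_id=708: ✓ → 98
game_id=709: ✗
game_id=710: ✓ → 89
game_id=711: ✗
game_id=712: ✗
game_id=713: ✓ → 115
neutral_sum = 100 + 68 + 98 + 89 + 115 = 470
—
[quarter_avg: quarter <= 4 and attendance >= 7421]
game_id=700: ✗
game_id=701: ✗
game_id=702: ✓ → 100
game_id=703: ✗
game_id=704: ✗
game_id=705: ✓ → 76
game_id=706: ✓ → 136
game_id=707: ✗
game_id=708: ✓ → 98
game_id=709: ✓ → 133
game_id=710: ✓ → 89
game_id=711: ✓ → 76
game_id=712: ✗
game_id=713: ✓ → 115
quarter_avg = (100 + 76 + 136 + 98 + 133 + 89 + 76 + 115) / 8 = 102.875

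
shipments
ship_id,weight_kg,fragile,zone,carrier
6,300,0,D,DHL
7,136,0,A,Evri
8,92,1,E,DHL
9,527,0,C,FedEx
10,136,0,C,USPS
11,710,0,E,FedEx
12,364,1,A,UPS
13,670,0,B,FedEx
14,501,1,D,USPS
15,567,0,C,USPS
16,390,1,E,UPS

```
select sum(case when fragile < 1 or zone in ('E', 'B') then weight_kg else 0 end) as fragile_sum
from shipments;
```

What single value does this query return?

3528

ship_id=6: ✓ → 300
ship_id=7: ✓ → 136
ship_id=8: ✓ → 92
ship_id=9: ✓ → 527
ship_id=10: ✓ → 136
ship_id=11: ✓ → 710
ship_id=12: ✗
ship_id=13: ✓ → 670
ship_id=14: ✗
ship_id=15: ✓ → 567
ship_id=16: ✓ → 390
fragile_sum = 300 + 136 + 92 + 527 + 136 + 710 + 670 + 567 + 390 = 3528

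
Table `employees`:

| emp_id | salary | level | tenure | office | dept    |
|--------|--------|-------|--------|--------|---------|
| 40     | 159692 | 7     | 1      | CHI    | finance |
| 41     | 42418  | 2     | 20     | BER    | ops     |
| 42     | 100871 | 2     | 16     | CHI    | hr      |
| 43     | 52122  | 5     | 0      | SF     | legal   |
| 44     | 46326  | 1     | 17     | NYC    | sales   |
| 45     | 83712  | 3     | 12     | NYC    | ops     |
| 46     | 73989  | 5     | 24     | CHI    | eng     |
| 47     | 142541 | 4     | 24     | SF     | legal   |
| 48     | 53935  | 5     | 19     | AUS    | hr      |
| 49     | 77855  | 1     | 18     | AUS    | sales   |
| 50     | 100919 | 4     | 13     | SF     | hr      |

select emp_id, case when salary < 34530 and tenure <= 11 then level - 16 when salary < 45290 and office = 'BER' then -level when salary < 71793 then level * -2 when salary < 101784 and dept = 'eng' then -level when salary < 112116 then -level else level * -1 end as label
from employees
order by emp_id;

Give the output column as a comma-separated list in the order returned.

-7, -2, -2, -10, -2, -3, -5, -4, -10, -1, -4

emp_id=40: ELSE → -7
emp_id=41: salary < 45290 and office = 'BER' → -2
emp_id=42: salary < 112116 → -2
emp_id=43: salary < 71793 → -10
emp_id=44: salary < 71793 → -2
emp_id=45: salary < 112116 → -3
emp_id=46: salary < 101784 and dept = 'eng' → -5
emp_id=47: ELSE → -4
emp_id=48: salary < 71793 → -10
emp_id=49: salary < 112116 → -1
emp_id=50: salary < 112116 → -4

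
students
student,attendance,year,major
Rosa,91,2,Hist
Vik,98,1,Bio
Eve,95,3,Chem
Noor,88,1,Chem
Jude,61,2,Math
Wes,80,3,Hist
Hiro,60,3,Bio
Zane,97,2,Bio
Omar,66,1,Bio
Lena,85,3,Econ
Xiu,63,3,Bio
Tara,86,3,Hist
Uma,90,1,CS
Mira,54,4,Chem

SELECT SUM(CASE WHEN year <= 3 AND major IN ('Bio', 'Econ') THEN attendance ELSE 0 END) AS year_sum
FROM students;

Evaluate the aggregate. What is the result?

469

student=Rosa: ✗
student=Vik: ✓ → 98
student=Eve: ✗
student=Noor: ✗
student=Jude: ✗
student=Wes: ✗
student=Hiro: ✓ → 60
student=Zane: ✓ → 97
student=Omar: ✓ → 66
student=Lena: ✓ → 85
student=Xiu: ✓ → 63
student=Tara: ✗
student=Uma: ✗
student=Mira: ✗
year_sum = 98 + 60 + 97 + 66 + 85 + 63 = 469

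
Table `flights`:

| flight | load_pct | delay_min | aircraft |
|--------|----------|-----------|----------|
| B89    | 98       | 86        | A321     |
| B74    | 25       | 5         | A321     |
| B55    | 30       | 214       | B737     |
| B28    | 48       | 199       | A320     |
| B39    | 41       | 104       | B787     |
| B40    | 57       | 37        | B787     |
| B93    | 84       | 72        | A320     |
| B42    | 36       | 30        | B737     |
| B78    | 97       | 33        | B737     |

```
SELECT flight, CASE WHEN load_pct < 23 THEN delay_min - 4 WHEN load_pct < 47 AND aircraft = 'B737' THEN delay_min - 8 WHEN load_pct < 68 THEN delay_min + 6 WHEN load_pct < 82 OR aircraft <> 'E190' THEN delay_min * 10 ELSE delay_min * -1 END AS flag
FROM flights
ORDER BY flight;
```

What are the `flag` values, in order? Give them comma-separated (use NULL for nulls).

flight=B28: load_pct < 68 → 205
flight=B39: load_pct < 68 → 110
flight=B40: load_pct < 68 → 43
flight=B42: load_pct < 47 AND aircraft = 'B737' → 22
flight=B55: load_pct < 47 AND aircraft = 'B737' → 206
flight=B74: load_pct < 68 → 11
flight=B78: load_pct < 82 OR aircraft <> 'E190' → 330
flight=B89: load_pct < 82 OR aircraft <> 'E190' → 860
flight=B93: load_pct < 82 OR aircraft <> 'E190' → 720

205, 110, 43, 22, 206, 11, 330, 860, 720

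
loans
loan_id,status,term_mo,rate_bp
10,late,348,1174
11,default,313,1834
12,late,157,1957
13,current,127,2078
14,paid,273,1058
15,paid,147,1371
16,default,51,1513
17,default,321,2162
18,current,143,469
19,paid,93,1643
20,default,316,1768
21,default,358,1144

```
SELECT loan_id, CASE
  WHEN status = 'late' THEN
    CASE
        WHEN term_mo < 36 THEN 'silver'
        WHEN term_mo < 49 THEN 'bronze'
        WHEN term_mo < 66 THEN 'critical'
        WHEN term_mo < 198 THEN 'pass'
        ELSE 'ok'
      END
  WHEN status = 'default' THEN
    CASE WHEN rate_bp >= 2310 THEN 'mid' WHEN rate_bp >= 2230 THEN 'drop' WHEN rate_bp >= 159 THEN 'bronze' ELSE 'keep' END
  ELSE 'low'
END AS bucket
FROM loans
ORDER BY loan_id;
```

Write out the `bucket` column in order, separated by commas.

loan_id=10: status='late' → inner[ELSE] → ok
loan_id=11: status='default' → inner[rate_bp >= 159] → bronze
loan_id=12: status='late' → inner[term_mo < 198] → pass
loan_id=13: status='current' → outer ELSE → low
loan_id=14: status='paid' → outer ELSE → low
loan_id=15: status='paid' → outer ELSE → low
loan_id=16: status='default' → inner[rate_bp >= 159] → bronze
loan_id=17: status='default' → inner[rate_bp >= 159] → bronze
loan_id=18: status='current' → outer ELSE → low
loan_id=19: status='paid' → outer ELSE → low
loan_id=20: status='default' → inner[rate_bp >= 159] → bronze
loan_id=21: status='default' → inner[rate_bp >= 159] → bronze

ok, bronze, pass, low, low, low, bronze, bronze, low, low, bronze, bronze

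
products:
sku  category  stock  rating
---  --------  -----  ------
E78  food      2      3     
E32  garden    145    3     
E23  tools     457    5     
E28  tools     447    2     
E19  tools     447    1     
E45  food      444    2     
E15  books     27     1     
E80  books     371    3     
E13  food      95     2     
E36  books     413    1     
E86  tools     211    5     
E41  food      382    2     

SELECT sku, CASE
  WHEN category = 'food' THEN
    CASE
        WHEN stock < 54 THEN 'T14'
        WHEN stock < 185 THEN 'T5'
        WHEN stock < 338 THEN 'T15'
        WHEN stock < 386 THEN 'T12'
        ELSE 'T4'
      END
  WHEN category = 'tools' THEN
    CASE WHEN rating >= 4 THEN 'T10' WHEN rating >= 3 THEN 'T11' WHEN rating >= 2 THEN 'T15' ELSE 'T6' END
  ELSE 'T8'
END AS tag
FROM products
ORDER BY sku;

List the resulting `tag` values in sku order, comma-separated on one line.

sku=E13: category='food' → inner[stock < 185] → T5
sku=E15: category='books' → outer ELSE → T8
sku=E19: category='tools' → inner[ELSE] → T6
sku=E23: category='tools' → inner[rating >= 4] → T10
sku=E28: category='tools' → inner[rating >= 2] → T15
sku=E32: category='garden' → outer ELSE → T8
sku=E36: category='books' → outer ELSE → T8
sku=E41: category='food' → inner[stock < 386] → T12
sku=E45: category='food' → inner[ELSE] → T4
sku=E78: category='food' → inner[stock < 54] → T14
sku=E80: category='books' → outer ELSE → T8
sku=E86: category='tools' → inner[rating >= 4] → T10

T5, T8, T6, T10, T15, T8, T8, T12, T4, T14, T8, T10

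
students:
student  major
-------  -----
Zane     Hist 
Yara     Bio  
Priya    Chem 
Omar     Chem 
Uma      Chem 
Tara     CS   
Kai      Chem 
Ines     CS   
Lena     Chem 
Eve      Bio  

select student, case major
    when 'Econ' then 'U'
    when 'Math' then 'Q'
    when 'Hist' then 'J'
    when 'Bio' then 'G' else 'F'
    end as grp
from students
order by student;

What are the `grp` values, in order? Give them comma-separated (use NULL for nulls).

student=Eve: major='Bio' → G
student=Ines: ELSE → F
student=Kai: ELSE → F
student=Lena: ELSE → F
student=Omar: ELSE → F
student=Priya: ELSE → F
student=Tara: ELSE → F
student=Uma: ELSE → F
student=Yara: major='Bio' → G
student=Zane: major='Hist' → J

G, F, F, F, F, F, F, F, G, J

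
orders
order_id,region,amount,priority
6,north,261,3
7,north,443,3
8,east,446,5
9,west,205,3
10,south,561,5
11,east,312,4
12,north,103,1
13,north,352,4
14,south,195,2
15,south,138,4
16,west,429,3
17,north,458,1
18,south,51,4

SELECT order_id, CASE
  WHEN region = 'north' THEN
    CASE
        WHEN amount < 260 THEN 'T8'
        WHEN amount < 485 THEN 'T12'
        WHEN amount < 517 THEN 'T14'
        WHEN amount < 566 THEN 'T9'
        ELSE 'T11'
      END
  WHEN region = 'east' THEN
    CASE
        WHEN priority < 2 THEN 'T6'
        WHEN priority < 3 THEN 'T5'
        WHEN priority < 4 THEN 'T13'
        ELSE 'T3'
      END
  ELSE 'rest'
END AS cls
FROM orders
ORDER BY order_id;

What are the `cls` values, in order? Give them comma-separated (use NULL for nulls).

order_id=6: region='north' → inner[amount < 485] → T12
order_id=7: region='north' → inner[amount < 485] → T12
order_id=8: region='east' → inner[ELSE] → T3
order_id=9: region='west' → outer ELSE → rest
order_id=10: region='south' → outer ELSE → rest
order_id=11: region='east' → inner[ELSE] → T3
order_id=12: region='north' → inner[amount < 260] → T8
order_id=13: region='north' → inner[amount < 485] → T12
order_id=14: region='south' → outer ELSE → rest
order_id=15: region='south' → outer ELSE → rest
order_id=16: region='west' → outer ELSE → rest
order_id=17: region='north' → inner[amount < 485] → T12
order_id=18: region='south' → outer ELSE → rest

T12, T12, T3, rest, rest, T3, T8, T12, rest, rest, rest, T12, rest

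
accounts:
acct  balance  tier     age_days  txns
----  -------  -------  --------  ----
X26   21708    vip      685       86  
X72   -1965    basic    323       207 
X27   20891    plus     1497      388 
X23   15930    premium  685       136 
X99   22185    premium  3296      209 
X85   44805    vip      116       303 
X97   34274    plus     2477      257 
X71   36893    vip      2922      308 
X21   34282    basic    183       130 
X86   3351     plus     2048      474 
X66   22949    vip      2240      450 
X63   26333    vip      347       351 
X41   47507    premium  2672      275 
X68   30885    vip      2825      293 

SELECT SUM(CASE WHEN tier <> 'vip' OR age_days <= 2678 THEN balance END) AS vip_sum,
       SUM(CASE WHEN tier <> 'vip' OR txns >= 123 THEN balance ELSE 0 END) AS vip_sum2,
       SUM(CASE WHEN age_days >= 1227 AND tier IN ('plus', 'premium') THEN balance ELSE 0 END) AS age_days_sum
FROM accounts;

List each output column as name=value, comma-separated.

vip_sum=292250, vip_sum2=338320, age_days_sum=128208

[vip_sum: tier <> 'vip' OR age_days <= 2678]
acct=X26: ✓ → 21708
acct=X72: ✓ → -1965
acct=X27: ✓ → 20891
acct=X23: ✓ → 15930
acct=X99: ✓ → 22185
acct=X85: ✓ → 44805
acct=X97: ✓ → 34274
acct=X71: ✗
acct=X21: ✓ → 34282
acct=X86: ✓ → 3351
acct=X66: ✓ → 22949
acct=X63: ✓ → 26333
acct=X41: ✓ → 47507
acct=X68: ✗
vip_sum = 21708 + -1965 + 20891 + 15930 + 22185 + 44805 + 34274 + 34282 + 3351 + 22949 + 26333 + 47507 = 292250
—
[vip_sum2: tier <> 'vip' OR txns >= 123]
acct=X26: ✗
acct=X72: ✓ → -1965
acct=X27: ✓ → 20891
acct=X23: ✓ → 15930
acct=X99: ✓ → 22185
acct=X85: ✓ → 44805
acct=X97: ✓ → 34274
acct=X71: ✓ → 36893
acct=X21: ✓ → 34282
acct=X86: ✓ → 3351
acct=X66: ✓ → 22949
acct=X63: ✓ → 26333
acct=X41: ✓ → 47507
acct=X68: ✓ → 30885
vip_sum2 = -1965 + 20891 + 15930 + 22185 + 44805 + 34274 + 36893 + 34282 + 3351 + 22949 + 26333 + 47507 + 30885 = 338320
—
[age_days_sum: age_days >= 1227 AND tier IN ('plus', 'premium')]
acct=X26: ✗
acct=X72: ✗
acct=X27: ✓ → 20891
acct=X23: ✗
acct=X99: ✓ → 22185
acct=X85: ✗
acct=X97: ✓ → 34274
acct=X71: ✗
acct=X21: ✗
acct=X86: ✓ → 3351
acct=X66: ✗
acct=X63: ✗
acct=X41: ✓ → 47507
acct=X68: ✗
age_days_sum = 20891 + 22185 + 34274 + 3351 + 47507 = 128208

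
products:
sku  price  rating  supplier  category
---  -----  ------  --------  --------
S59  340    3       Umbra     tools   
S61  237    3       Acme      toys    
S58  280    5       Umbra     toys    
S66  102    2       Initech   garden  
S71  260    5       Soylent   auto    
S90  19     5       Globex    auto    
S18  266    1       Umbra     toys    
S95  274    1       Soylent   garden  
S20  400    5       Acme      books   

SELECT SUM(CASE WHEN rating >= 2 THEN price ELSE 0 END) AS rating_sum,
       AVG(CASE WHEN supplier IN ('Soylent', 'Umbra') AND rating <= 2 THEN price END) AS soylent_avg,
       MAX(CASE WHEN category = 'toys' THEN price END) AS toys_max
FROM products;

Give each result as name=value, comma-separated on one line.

[rating_sum: rating >= 2]
sku=S59: ✓ → 340
sku=S61: ✓ → 237
sku=S58: ✓ → 280
sku=S66: ✓ → 102
sku=S71: ✓ → 260
sku=S90: ✓ → 19
sku=S18: ✗
sku=S95: ✗
sku=S20: ✓ → 400
rating_sum = 340 + 237 + 280 + 102 + 260 + 19 + 400 = 1638
—
[soylent_avg: supplier IN ('Soylent', 'Umbra') AND rating <= 2]
sku=S59: ✗
sku=S61: ✗
sku=S58: ✗
sku=S66: ✗
sku=S71: ✗
sku=S90: ✗
sku=S18: ✓ → 266
sku=S95: ✓ → 274
sku=S20: ✗
soylent_avg = (266 + 274) / 2 = 270
—
[toys_max: category = 'toys']
sku=S59: ✗
sku=S61: ✓ → 237
sku=S58: ✓ → 280
sku=S66: ✗
sku=S71: ✗
sku=S90: ✗
sku=S18: ✓ → 266
sku=S95: ✗
sku=S20: ✗
toys_max = MAX(237, 280, 266) = 280

rating_sum=1638, soylent_avg=270, toys_max=280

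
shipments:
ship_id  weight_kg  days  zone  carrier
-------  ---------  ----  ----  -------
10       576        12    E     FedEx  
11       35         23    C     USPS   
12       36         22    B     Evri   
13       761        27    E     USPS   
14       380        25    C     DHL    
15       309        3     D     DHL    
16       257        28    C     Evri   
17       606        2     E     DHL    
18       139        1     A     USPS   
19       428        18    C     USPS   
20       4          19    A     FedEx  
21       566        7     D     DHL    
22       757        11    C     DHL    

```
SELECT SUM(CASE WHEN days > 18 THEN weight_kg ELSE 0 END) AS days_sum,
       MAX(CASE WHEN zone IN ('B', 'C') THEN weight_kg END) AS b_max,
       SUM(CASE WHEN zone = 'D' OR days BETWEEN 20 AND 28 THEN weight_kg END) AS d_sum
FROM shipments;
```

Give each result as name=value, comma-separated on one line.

[days_sum: days > 18]
ship_id=10: ✗
ship_id=11: ✓ → 35
ship_id=12: ✓ → 36
ship_id=13: ✓ → 761
ship_id=14: ✓ → 380
ship_id=15: ✗
ship_id=16: ✓ → 257
ship_id=17: ✗
ship_id=18: ✗
ship_id=19: ✗
ship_id=20: ✓ → 4
ship_id=21: ✗
ship_id=22: ✗
days_sum = 35 + 36 + 761 + 380 + 257 + 4 = 1473
—
[b_max: zone IN ('B', 'C')]
ship_id=10: ✗
ship_id=11: ✓ → 35
ship_id=12: ✓ → 36
ship_id=13: ✗
ship_id=14: ✓ → 380
ship_id=15: ✗
ship_id=16: ✓ → 257
ship_id=17: ✗
ship_id=18: ✗
ship_id=19: ✓ → 428
ship_id=20: ✗
ship_id=21: ✗
ship_id=22: ✓ → 757
b_max = MAX(35, 36, 380, 257, 428, 757) = 757
—
[d_sum: zone = 'D' OR days BETWEEN 20 AND 28]
ship_id=10: ✗
ship_id=11: ✓ → 35
ship_id=12: ✓ → 36
ship_id=13: ✓ → 761
ship_id=14: ✓ → 380
ship_id=15: ✓ → 309
ship_id=16: ✓ → 257
ship_id=17: ✗
ship_id=18: ✗
ship_id=19: ✗
ship_id=20: ✗
ship_id=21: ✓ → 566
ship_id=22: ✗
d_sum = 35 + 36 + 761 + 380 + 309 + 257 + 566 = 2344

days_sum=1473, b_max=757, d_sum=2344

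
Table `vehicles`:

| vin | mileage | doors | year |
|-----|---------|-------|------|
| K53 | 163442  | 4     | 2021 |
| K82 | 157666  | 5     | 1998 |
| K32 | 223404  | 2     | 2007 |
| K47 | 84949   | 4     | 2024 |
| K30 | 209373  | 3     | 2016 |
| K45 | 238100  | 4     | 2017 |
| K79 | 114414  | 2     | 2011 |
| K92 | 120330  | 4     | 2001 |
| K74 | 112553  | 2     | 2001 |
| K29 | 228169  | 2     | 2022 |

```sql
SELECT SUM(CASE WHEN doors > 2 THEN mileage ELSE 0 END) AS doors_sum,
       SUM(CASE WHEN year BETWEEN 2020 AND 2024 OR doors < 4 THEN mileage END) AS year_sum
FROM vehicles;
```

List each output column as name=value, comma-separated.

doors_sum=973860, year_sum=1136304

[doors_sum: doors > 2]
vin=K53: ✓ → 163442
vin=K82: ✓ → 157666
vin=K32: ✗
vin=K47: ✓ → 84949
vin=K30: ✓ → 209373
vin=K45: ✓ → 238100
vin=K79: ✗
vin=K92: ✓ → 120330
vin=K74: ✗
vin=K29: ✗
doors_sum = 163442 + 157666 + 84949 + 209373 + 238100 + 120330 = 973860
—
[year_sum: year BETWEEN 2020 AND 2024 OR doors < 4]
vin=K53: ✓ → 163442
vin=K82: ✗
vin=K32: ✓ → 223404
vin=K47: ✓ → 84949
vin=K30: ✓ → 209373
vin=K45: ✗
vin=K79: ✓ → 114414
vin=K92: ✗
vin=K74: ✓ → 112553
vin=K29: ✓ → 228169
year_sum = 163442 + 223404 + 84949 + 209373 + 114414 + 112553 + 228169 = 1136304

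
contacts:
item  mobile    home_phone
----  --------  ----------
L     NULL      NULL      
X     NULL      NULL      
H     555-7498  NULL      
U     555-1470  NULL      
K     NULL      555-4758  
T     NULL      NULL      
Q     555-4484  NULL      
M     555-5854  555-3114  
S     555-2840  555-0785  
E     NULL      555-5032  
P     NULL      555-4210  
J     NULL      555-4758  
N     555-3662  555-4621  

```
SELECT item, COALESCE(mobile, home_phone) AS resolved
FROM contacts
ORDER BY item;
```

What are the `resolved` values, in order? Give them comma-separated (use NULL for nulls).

555-5032, 555-7498, 555-4758, 555-4758, NULL, 555-5854, 555-3662, 555-4210, 555-4484, 555-2840, NULL, 555-1470, NULL

item=E: mobile=NULL, home_phone=555-5032 → 555-5032
item=H: mobile=555-7498 → 555-7498
item=J: mobile=NULL, home_phone=555-4758 → 555-4758
item=K: mobile=NULL, home_phone=555-4758 → 555-4758
item=L: mobile=NULL, home_phone=NULL (all NULL) → NULL
item=M: mobile=555-5854 → 555-5854
item=N: mobile=555-3662 → 555-3662
item=P: mobile=NULL, home_phone=555-4210 → 555-4210
item=Q: mobile=555-4484 → 555-4484
item=S: mobile=555-2840 → 555-2840
item=T: mobile=NULL, home_phone=NULL (all NULL) → NULL
item=U: mobile=555-1470 → 555-1470
item=X: mobile=NULL, home_phone=NULL (all NULL) → NULL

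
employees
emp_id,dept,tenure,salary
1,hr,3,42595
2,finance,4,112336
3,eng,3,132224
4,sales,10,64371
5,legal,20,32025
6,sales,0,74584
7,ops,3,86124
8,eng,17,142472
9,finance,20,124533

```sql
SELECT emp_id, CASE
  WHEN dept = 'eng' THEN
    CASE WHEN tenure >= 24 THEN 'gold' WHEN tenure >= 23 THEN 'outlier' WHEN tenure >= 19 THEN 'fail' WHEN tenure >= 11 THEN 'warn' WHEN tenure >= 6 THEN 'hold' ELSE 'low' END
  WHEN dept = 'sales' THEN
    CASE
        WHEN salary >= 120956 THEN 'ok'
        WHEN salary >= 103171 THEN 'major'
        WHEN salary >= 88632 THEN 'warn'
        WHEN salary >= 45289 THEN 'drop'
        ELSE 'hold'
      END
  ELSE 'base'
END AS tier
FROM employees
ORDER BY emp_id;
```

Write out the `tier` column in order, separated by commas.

base, base, low, drop, base, drop, base, warn, base

emp_id=1: dept='hr' → outer ELSE → base
emp_id=2: dept='finance' → outer ELSE → base
emp_id=3: dept='eng' → inner[ELSE] → low
emp_id=4: dept='sales' → inner[salary >= 45289] → drop
emp_id=5: dept='legal' → outer ELSE → base
emp_id=6: dept='sales' → inner[salary >= 45289] → drop
emp_id=7: dept='ops' → outer ELSE → base
emp_id=8: dept='eng' → inner[tenure >= 11] → warn
emp_id=9: dept='finance' → outer ELSE → base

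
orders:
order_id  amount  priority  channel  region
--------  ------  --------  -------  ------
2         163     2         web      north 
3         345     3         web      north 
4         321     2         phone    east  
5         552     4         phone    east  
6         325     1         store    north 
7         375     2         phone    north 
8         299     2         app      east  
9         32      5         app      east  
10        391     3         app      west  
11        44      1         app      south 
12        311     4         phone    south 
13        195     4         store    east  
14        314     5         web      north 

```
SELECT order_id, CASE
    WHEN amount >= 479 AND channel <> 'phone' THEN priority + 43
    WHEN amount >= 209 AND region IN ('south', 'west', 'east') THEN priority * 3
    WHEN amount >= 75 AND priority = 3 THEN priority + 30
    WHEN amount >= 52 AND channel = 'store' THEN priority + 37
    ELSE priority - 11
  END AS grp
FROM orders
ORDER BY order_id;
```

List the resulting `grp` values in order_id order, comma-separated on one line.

-9, 33, 6, 12, 38, -9, 6, -6, 9, -10, 12, 41, -6

order_id=2: ELSE → -9
order_id=3: amount >= 75 AND priority = 3 → 33
order_id=4: amount >= 209 AND region IN ('south', 'west', 'east') → 6
order_id=5: amount >= 209 AND region IN ('south', 'west', 'east') → 12
order_id=6: amount >= 52 AND channel = 'store' → 38
order_id=7: ELSE → -9
order_id=8: amount >= 209 AND region IN ('south', 'west', 'east') → 6
order_id=9: ELSE → -6
order_id=10: amount >= 209 AND region IN ('south', 'west', 'east') → 9
order_id=11: ELSE → -10
order_id=12: amount >= 209 AND region IN ('south', 'west', 'east') → 12
order_id=13: amount >= 52 AND channel = 'store' → 41
order_id=14: ELSE → -6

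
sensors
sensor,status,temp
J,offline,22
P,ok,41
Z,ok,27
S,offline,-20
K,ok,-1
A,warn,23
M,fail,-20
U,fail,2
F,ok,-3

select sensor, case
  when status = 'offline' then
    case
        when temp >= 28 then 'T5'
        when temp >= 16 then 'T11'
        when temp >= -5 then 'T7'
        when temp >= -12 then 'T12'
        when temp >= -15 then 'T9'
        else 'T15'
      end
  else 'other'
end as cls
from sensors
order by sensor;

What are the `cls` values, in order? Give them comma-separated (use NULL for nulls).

other, other, T11, other, other, other, T15, other, other

sensor=A: status='warn' → outer ELSE → other
sensor=F: status='ok' → outer ELSE → other
sensor=J: status='offline' → inner[temp >= 16] → T11
sensor=K: status='ok' → outer ELSE → other
sensor=M: status='fail' → outer ELSE → other
sensor=P: status='ok' → outer ELSE → other
sensor=S: status='offline' → inner[ELSE] → T15
sensor=U: status='fail' → outer ELSE → other
sensor=Z: status='ok' → outer ELSE → other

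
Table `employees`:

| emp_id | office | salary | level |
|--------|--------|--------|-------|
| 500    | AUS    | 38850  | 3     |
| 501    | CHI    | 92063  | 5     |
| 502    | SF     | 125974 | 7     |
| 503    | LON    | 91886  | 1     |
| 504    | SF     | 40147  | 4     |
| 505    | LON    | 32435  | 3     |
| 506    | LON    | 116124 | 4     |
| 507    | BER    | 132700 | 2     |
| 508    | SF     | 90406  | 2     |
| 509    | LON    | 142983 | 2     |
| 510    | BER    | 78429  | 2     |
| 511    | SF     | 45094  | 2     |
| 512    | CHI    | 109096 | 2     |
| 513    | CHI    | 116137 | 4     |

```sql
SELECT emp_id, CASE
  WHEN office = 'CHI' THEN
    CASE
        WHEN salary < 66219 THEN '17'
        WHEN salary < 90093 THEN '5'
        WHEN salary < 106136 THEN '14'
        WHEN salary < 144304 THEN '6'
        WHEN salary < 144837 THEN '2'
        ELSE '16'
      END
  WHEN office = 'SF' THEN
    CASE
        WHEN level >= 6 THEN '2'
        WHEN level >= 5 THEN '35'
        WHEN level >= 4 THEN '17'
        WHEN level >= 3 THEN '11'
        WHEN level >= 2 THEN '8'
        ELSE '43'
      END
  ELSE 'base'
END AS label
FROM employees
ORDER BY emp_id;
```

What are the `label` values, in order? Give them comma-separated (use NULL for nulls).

emp_id=500: office='AUS' → outer ELSE → base
emp_id=501: office='CHI' → inner[salary < 106136] → 14
emp_id=502: office='SF' → inner[level >= 6] → 2
emp_id=503: office='LON' → outer ELSE → base
emp_id=504: office='SF' → inner[level >= 4] → 17
emp_id=505: office='LON' → outer ELSE → base
emp_id=506: office='LON' → outer ELSE → base
emp_id=507: office='BER' → outer ELSE → base
emp_id=508: office='SF' → inner[level >= 2] → 8
emp_id=509: office='LON' → outer ELSE → base
emp_id=510: office='BER' → outer ELSE → base
emp_id=511: office='SF' → inner[level >= 2] → 8
emp_id=512: office='CHI' → inner[salary < 144304] → 6
emp_id=513: office='CHI' → inner[salary < 144304] → 6

base, 14, 2, base, 17, base, base, base, 8, base, base, 8, 6, 6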